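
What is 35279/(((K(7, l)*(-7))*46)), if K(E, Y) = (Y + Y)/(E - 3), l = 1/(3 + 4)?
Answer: -35279/23 ≈ -1533.9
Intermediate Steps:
l = ⅐ (l = 1/7 = ⅐ ≈ 0.14286)
K(E, Y) = 2*Y/(-3 + E) (K(E, Y) = (2*Y)/(-3 + E) = 2*Y/(-3 + E))
35279/(((K(7, l)*(-7))*46)) = 35279/((((2*(⅐)/(-3 + 7))*(-7))*46)) = 35279/((((2*(⅐)/4)*(-7))*46)) = 35279/((((2*(⅐)*(¼))*(-7))*46)) = 35279/((((1/14)*(-7))*46)) = 35279/((-½*46)) = 35279/(-23) = 35279*(-1/23) = -35279/23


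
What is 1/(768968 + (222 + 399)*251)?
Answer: 1/924839 ≈ 1.0813e-6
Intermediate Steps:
1/(768968 + (222 + 399)*251) = 1/(768968 + 621*251) = 1/(768968 + 155871) = 1/924839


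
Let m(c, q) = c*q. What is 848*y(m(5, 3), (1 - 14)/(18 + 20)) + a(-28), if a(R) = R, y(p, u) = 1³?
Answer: 820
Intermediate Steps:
y(p, u) = 1
848*y(m(5, 3), (1 - 14)/(18 + 20)) + a(-28) = 848*1 - 28 = 848 - 28 = 820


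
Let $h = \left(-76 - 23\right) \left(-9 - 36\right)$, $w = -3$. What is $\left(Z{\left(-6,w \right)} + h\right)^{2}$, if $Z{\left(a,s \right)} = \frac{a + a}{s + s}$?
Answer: $19864849$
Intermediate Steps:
$Z{\left(a,s \right)} = \frac{a}{s}$ ($Z{\left(a,s \right)} = \frac{2 a}{2 s} = 2 a \frac{1}{2 s} = \frac{a}{s}$)
$h = 4455$ ($h = \left(-99\right) \left(-45\right) = 4455$)
$\left(Z{\left(-6,w \right)} + h\right)^{2} = \left(- \frac{6}{-3} + 4455\right)^{2} = \left(\left(-6\right) \left(- \frac{1}{3}\right) + 4455\right)^{2} = \left(2 + 4455\right)^{2} = 4457^{2} = 19864849$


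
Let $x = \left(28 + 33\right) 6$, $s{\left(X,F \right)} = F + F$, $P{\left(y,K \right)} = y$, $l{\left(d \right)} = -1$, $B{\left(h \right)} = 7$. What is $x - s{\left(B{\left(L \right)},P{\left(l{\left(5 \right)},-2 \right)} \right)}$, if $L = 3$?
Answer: $368$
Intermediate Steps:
$s{\left(X,F \right)} = 2 F$
$x = 366$ ($x = 61 \cdot 6 = 366$)
$x - s{\left(B{\left(L \right)},P{\left(l{\left(5 \right)},-2 \right)} \right)} = 366 - 2 \left(-1\right) = 366 - -2 = 366 + 2 = 368$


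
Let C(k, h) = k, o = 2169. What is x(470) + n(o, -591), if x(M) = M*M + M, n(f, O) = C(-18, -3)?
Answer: 221352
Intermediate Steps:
n(f, O) = -18
x(M) = M + M² (x(M) = M² + M = M + M²)
x(470) + n(o, -591) = 470*(1 + 470) - 18 = 470*471 - 18 = 221370 - 18 = 221352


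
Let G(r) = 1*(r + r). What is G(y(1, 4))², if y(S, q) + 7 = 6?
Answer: 4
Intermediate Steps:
y(S, q) = -1 (y(S, q) = -7 + 6 = -1)
G(r) = 2*r (G(r) = 1*(2*r) = 2*r)
G(y(1, 4))² = (2*(-1))² = (-2)² = 4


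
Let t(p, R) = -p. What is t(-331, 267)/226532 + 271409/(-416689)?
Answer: -61344899529/94393392548 ≈ -0.64989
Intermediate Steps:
t(-331, 267)/226532 + 271409/(-416689) = -1*(-331)/226532 + 271409/(-416689) = 331*(1/226532) + 271409*(-1/416689) = 331/226532 - 271409/416689 = -61344899529/94393392548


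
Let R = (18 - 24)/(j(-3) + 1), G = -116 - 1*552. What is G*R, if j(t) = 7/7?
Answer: 2004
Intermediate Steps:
j(t) = 1 (j(t) = 7*(⅐) = 1)
G = -668 (G = -116 - 552 = -668)
R = -3 (R = (18 - 24)/(1 + 1) = -6/2 = -6*½ = -3)
G*R = -668*(-3) = 2004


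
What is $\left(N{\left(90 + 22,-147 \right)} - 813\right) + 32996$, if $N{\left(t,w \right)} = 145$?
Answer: $32328$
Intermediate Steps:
$\left(N{\left(90 + 22,-147 \right)} - 813\right) + 32996 = \left(145 - 813\right) + 32996 = -668 + 32996 = 32328$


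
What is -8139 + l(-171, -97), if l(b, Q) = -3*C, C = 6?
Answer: -8157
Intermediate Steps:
l(b, Q) = -18 (l(b, Q) = -3*6 = -18)
-8139 + l(-171, -97) = -8139 - 18 = -8157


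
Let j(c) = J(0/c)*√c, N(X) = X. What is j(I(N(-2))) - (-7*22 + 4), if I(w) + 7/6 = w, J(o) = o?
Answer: 150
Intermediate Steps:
I(w) = -7/6 + w
j(c) = 0 (j(c) = (0/c)*√c = 0*√c = 0)
j(I(N(-2))) - (-7*22 + 4) = 0 - (-7*22 + 4) = 0 - (-154 + 4) = 0 - 1*(-150) = 0 + 150 = 150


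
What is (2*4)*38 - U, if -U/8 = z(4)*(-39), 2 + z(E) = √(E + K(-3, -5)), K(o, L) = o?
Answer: 616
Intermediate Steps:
z(E) = -2 + √(-3 + E) (z(E) = -2 + √(E - 3) = -2 + √(-3 + E))
U = -312 (U = -8*(-2 + √(-3 + 4))*(-39) = -8*(-2 + √1)*(-39) = -8*(-2 + 1)*(-39) = -(-8)*(-39) = -8*39 = -312)
(2*4)*38 - U = (2*4)*38 - 1*(-312) = 8*38 + 312 = 304 + 312 = 616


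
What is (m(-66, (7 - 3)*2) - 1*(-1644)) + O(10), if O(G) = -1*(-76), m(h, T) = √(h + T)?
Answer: 1720 + I*√58 ≈ 1720.0 + 7.6158*I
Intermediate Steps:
m(h, T) = √(T + h)
O(G) = 76
(m(-66, (7 - 3)*2) - 1*(-1644)) + O(10) = (√((7 - 3)*2 - 66) - 1*(-1644)) + 76 = (√(4*2 - 66) + 1644) + 76 = (√(8 - 66) + 1644) + 76 = (√(-58) + 1644) + 76 = (I*√58 + 1644) + 76 = (1644 + I*√58) + 76 = 1720 + I*√58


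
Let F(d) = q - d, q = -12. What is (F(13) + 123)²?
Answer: 9604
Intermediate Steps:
F(d) = -12 - d
(F(13) + 123)² = ((-12 - 1*13) + 123)² = ((-12 - 13) + 123)² = (-25 + 123)² = 98² = 9604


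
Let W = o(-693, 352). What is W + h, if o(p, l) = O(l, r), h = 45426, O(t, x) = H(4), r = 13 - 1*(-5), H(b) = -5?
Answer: 45421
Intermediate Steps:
r = 18 (r = 13 + 5 = 18)
O(t, x) = -5
o(p, l) = -5
W = -5
W + h = -5 + 45426 = 45421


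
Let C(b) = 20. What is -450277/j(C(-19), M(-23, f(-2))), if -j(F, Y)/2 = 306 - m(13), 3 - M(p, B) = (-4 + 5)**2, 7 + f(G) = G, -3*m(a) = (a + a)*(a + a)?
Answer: 1350831/3188 ≈ 423.72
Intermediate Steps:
m(a) = -4*a**2/3 (m(a) = -(a + a)*(a + a)/3 = -2*a*2*a/3 = -4*a**2/3)
f(G) = -7 + G
M(p, B) = 2 (M(p, B) = 3 - (-4 + 5)**2 = 3 - 1*1**2 = 3 - 1*1 = 3 - 1 = 2)
j(F, Y) = -3188/3 (j(F, Y) = -2*(306 - (-4)*13**2/3) = -2*(306 - (-4)*169/3) = -2*(306 - 1*(-676/3)) = -2*(306 + 676/3) = -2*1594/3 = -3188/3)
-450277/j(C(-19), M(-23, f(-2))) = -450277/(-3188/3) = -450277*(-3/3188) = 1350831/3188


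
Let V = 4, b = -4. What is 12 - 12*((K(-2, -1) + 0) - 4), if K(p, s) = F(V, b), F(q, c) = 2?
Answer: 36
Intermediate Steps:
K(p, s) = 2
12 - 12*((K(-2, -1) + 0) - 4) = 12 - 12*((2 + 0) - 4) = 12 - 12*(2 - 4) = 12 - 12*(-2) = 12 + 24 = 36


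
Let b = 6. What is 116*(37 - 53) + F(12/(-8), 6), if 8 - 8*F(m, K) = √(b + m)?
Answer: -1855 - 3*√2/16 ≈ -1855.3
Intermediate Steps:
F(m, K) = 1 - √(6 + m)/8
116*(37 - 53) + F(12/(-8), 6) = 116*(37 - 53) + (1 - √(6 + 12/(-8))/8) = 116*(-16) + (1 - √(6 + 12*(-⅛))/8) = -1856 + (1 - √(6 - 3/2)/8) = -1856 + (1 - 3*√2/16) = -1855 - 3*√2/16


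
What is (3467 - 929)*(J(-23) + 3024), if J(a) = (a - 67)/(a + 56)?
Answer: 84347892/11 ≈ 7.6680e+6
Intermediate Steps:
J(a) = (-67 + a)/(56 + a)
(3467 - 929)*(J(-23) + 3024) = (3467 - 929)*((-67 - 23)/(56 - 23) + 3024) = 2538*(-90/33 + 3024) = 2538*((1/33)*(-90) + 3024) = 2538*(-30/11 + 3024) = 2538*(33234/11) = 84347892/11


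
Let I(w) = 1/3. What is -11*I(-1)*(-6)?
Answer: 22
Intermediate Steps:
I(w) = ⅓ (I(w) = 1*(⅓) = ⅓)
-11*I(-1)*(-6) = -11*⅓*(-6) = -11/3*(-6) = 22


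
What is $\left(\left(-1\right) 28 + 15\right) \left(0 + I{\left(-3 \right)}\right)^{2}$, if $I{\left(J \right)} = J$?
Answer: $-117$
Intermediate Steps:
$\left(\left(-1\right) 28 + 15\right) \left(0 + I{\left(-3 \right)}\right)^{2} = \left(\left(-1\right) 28 + 15\right) \left(0 - 3\right)^{2} = \left(-28 + 15\right) \left(-3\right)^{2} = \left(-13\right) 9 = -117$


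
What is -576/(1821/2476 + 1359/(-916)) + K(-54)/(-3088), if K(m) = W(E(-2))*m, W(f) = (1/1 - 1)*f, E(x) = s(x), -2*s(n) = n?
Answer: 27216192/35351 ≈ 769.88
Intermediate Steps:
s(n) = -n/2
E(x) = -x/2
W(f) = 0 (W(f) = (1 - 1)*f = 0*f = 0)
K(m) = 0 (K(m) = 0*m = 0)
-576/(1821/2476 + 1359/(-916)) + K(-54)/(-3088) = -576/(1821/2476 + 1359/(-916)) + 0/(-3088) = -576/(1821*(1/2476) + 1359*(-1/916)) + 0*(-1/3088) = -576/(1821/2476 - 1359/916) + 0 = -576/(-106053/141751) + 0 = -576*(-141751/106053) + 0 = 27216192/35351 + 0 = 27216192/35351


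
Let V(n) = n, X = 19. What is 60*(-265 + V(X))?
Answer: -14760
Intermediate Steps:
60*(-265 + V(X)) = 60*(-265 + 19) = 60*(-246) = -14760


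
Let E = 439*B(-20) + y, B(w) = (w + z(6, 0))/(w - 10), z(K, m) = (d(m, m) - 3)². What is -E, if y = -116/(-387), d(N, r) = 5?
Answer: -453628/1935 ≈ -234.43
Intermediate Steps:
z(K, m) = 4 (z(K, m) = (5 - 3)² = 2² = 4)
y = 116/387 (y = -116*(-1/387) = 116/387 ≈ 0.29974)
B(w) = (4 + w)/(-10 + w) (B(w) = (w + 4)/(w - 10) = (4 + w)/(-10 + w))
E = 453628/1935 (E = 439*((4 - 20)/(-10 - 20)) + 116/387 = 439*(-16/(-30)) + 116/387 = 439*(-1/30*(-16)) + 116/387 = 439*(8/15) + 116/387 = 3512/15 + 116/387 = 453628/1935 ≈ 234.43)
-E = -1*453628/1935 = -453628/1935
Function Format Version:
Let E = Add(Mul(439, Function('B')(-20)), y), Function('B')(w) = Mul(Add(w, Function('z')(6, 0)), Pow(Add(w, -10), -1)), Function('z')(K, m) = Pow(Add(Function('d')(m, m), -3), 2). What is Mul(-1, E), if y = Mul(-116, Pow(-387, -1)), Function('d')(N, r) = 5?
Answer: Rational(-453628, 1935) ≈ -234.43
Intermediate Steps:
Function('z')(K, m) = 4 (Function('z')(K, m) = Pow(Add(5, -3), 2) = Pow(2, 2) = 4)
y = Rational(116, 387) (y = Mul(-116, Rational(-1, 387)) = Rational(116, 387) ≈ 0.29974)
Function('B')(w) = Mul(Pow(Add(-10, w), -1), Add(4, w)) (Function('B')(w) = Mul(Add(w, 4), Pow(Add(w, -10), -1)) = Mul(Add(4, w), Pow(Add(-10, w), -1)) = Mul(Pow(Add(-10, w), -1), Add(4, w)))
E = Rational(453628, 1935) (E = Add(Mul(439, Mul(Pow(Add(-10, -20), -1), Add(4, -20))), Rational(116, 387)) = Add(Mul(439, Mul(Pow(-30, -1), -16)), Rational(116, 387)) = Add(Mul(439, Mul(Rational(-1, 30), -16)), Rational(116, 387)) = Add(Mul(439, Rational(8, 15)), Rational(116, 387)) = Add(Rational(3512, 15), Rational(116, 387)) = Rational(453628, 1935) ≈ 234.43)
Mul(-1, E) = Mul(-1, Rational(453628, 1935)) = Rational(-453628, 1935)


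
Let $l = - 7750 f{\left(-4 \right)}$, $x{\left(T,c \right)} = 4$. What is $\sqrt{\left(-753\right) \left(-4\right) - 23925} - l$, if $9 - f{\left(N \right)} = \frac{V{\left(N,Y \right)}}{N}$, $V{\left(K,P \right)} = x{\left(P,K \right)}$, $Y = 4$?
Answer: $77500 + i \sqrt{20913} \approx 77500.0 + 144.61 i$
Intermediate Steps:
$V{\left(K,P \right)} = 4$
$f{\left(N \right)} = 9 - \frac{4}{N}$
$l = -77500$ ($l = - 7750 \left(9 - \frac{4}{-4}\right) = - 7750 \left(9 - -1\right) = - 7750 \left(9 + 1\right) = \left(-7750\right) 10 = -77500$)
$\sqrt{\left(-753\right) \left(-4\right) - 23925} - l = \sqrt{\left(-753\right) \left(-4\right) - 23925} - -77500 = \sqrt{3012 - 23925} + 77500 = \sqrt{-20913} + 77500 = i \sqrt{20913} + 77500 = 77500 + i \sqrt{20913}$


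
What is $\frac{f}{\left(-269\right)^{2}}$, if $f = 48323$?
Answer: $\frac{48323}{72361} \approx 0.6678$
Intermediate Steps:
$\frac{f}{\left(-269\right)^{2}} = \frac{48323}{\left(-269\right)^{2}} = \frac{48323}{72361}$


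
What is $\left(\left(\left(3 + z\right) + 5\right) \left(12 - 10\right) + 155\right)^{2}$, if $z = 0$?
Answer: $29241$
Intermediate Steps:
$\left(\left(\left(3 + z\right) + 5\right) \left(12 - 10\right) + 155\right)^{2} = \left(\left(\left(3 + 0\right) + 5\right) \left(12 - 10\right) + 155\right)^{2} = \left(\left(3 + 5\right) 2 + 155\right)^{2} = \left(8 \cdot 2 + 155\right)^{2} = \left(16 + 155\right)^{2} = 171^{2} = 29241$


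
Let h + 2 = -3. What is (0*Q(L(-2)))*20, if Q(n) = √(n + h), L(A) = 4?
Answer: 0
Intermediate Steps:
h = -5 (h = -2 - 3 = -5)
Q(n) = √(-5 + n) (Q(n) = √(n - 5) = √(-5 + n))
(0*Q(L(-2)))*20 = (0*√(-5 + 4))*20 = (0*√(-1))*20 = (0*I)*20 = 0*20 = 0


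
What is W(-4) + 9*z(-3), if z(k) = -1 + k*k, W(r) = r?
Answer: 68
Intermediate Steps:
z(k) = -1 + k²
W(-4) + 9*z(-3) = -4 + 9*(-1 + (-3)²) = -4 + 9*(-1 + 9) = -4 + 9*8 = -4 + 72 = 68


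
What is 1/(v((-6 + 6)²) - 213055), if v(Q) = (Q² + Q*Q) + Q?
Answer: -1/213055 ≈ -4.6936e-6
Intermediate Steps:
v(Q) = Q + 2*Q² (v(Q) = (Q² + Q²) + Q = 2*Q² + Q = Q + 2*Q²)
1/(v((-6 + 6)²) - 213055) = 1/((-6 + 6)²*(1 + 2*(-6 + 6)²) - 213055) = 1/(0²*(1 + 2*0²) - 213055) = 1/(0*(1 + 2*0) - 213055) = 1/(0*(1 + 0) - 213055) = 1/(0*1 - 213055) = 1/(0 - 213055) = 1/(-213055) = -1/213055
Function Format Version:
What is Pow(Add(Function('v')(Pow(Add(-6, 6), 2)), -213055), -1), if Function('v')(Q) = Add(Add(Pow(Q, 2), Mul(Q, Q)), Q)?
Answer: Rational(-1, 213055) ≈ -4.6936e-6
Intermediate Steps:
Function('v')(Q) = Add(Q, Mul(2, Pow(Q, 2))) (Function('v')(Q) = Add(Add(Pow(Q, 2), Pow(Q, 2)), Q) = Add(Mul(2, Pow(Q, 2)), Q) = Add(Q, Mul(2, Pow(Q, 2))))
Pow(Add(Function('v')(Pow(Add(-6, 6), 2)), -213055), -1) = Pow(Add(Mul(Pow(Add(-6, 6), 2), Add(1, Mul(2, Pow(Add(-6, 6), 2)))), -213055), -1) = Pow(Add(Mul(Pow(0, 2), Add(1, Mul(2, Pow(0, 2)))), -213055), -1) = Pow(Add(Mul(0, Add(1, Mul(2, 0))), -213055), -1) = Pow(Add(Mul(0, Add(1, 0)), -213055), -1) = Pow(Add(Mul(0, 1), -213055), -1) = Pow(Add(0, -213055), -1) = Pow(-213055, -1) = Rational(-1, 213055)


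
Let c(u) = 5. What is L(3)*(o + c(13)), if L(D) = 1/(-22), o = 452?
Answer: -457/22 ≈ -20.773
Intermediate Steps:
L(D) = -1/22
L(3)*(o + c(13)) = -(452 + 5)/22 = -1/22*457 = -457/22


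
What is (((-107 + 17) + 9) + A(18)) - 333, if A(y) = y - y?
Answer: -414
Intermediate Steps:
A(y) = 0
(((-107 + 17) + 9) + A(18)) - 333 = (((-107 + 17) + 9) + 0) - 333 = ((-90 + 9) + 0) - 333 = (-81 + 0) - 333 = -81 - 333 = -414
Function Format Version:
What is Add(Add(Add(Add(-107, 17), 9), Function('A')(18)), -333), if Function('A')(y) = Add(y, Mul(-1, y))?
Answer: -414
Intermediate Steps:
Function('A')(y) = 0
Add(Add(Add(Add(-107, 17), 9), Function('A')(18)), -333) = Add(Add(Add(Add(-107, 17), 9), 0), -333) = Add(Add(Add(-90, 9), 0), -333) = Add(Add(-81, 0), -333) = Add(-81, -333) = -414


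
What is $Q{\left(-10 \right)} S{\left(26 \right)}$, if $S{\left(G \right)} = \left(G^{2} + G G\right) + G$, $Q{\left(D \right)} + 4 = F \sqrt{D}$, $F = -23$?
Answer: $-5512 - 31694 i \sqrt{10} \approx -5512.0 - 1.0023 \cdot 10^{5} i$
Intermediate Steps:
$Q{\left(D \right)} = -4 - 23 \sqrt{D}$
$S{\left(G \right)} = G + 2 G^{2}$ ($S{\left(G \right)} = \left(G^{2} + G^{2}\right) + G = 2 G^{2} + G = G + 2 G^{2}$)
$Q{\left(-10 \right)} S{\left(26 \right)} = \left(-4 - 23 \sqrt{-10}\right) 26 \left(1 + 2 \cdot 26\right) = \left(-4 - 23 i \sqrt{10}\right) 26 \left(1 + 52\right) = \left(-4 - 23 i \sqrt{10}\right) 26 \cdot 53 = \left(-4 - 23 i \sqrt{10}\right) 1378 = -5512 - 31694 i \sqrt{10}$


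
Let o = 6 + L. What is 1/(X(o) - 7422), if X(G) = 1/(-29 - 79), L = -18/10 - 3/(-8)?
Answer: -108/801577 ≈ -0.00013473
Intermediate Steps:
L = -57/40 (L = -18*⅒ - 3*(-⅛) = -9/5 + 3/8 = -57/40 ≈ -1.4250)
o = 183/40 (o = 6 - 57/40 = 183/40 ≈ 4.5750)
X(G) = -1/108 (X(G) = 1/(-108) = -1/108)
1/(X(o) - 7422) = 1/(-1/108 - 7422) = 1/(-801577/108) = -108/801577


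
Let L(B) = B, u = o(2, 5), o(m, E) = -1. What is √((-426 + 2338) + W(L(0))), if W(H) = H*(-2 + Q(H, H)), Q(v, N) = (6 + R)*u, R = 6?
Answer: 2*√478 ≈ 43.726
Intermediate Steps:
u = -1
Q(v, N) = -12 (Q(v, N) = (6 + 6)*(-1) = 12*(-1) = -12)
W(H) = -14*H (W(H) = H*(-2 - 12) = H*(-14) = -14*H)
√((-426 + 2338) + W(L(0))) = √((-426 + 2338) - 14*0) = √(1912 + 0) = √1912 = 2*√478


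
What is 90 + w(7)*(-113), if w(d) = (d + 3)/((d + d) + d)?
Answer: 760/21 ≈ 36.190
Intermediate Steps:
w(d) = (3 + d)/(3*d) (w(d) = (3 + d)/(2*d + d) = (3 + d)/((3*d)) = (3 + d)*(1/(3*d)) = (3 + d)/(3*d))
90 + w(7)*(-113) = 90 + ((⅓)*(3 + 7)/7)*(-113) = 90 + ((⅓)*(⅐)*10)*(-113) = 90 + (10/21)*(-113) = 90 - 1130/21 = 760/21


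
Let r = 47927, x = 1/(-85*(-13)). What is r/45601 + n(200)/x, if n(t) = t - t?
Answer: 47927/45601 ≈ 1.0510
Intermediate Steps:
x = 1/1105 ≈ 0.00090498
n(t) = 0
r/45601 + n(200)/x = 47927/45601 + 0/(1/1105) = 47927*(1/45601) + 0*1105 = 47927/45601 + 0 = 47927/45601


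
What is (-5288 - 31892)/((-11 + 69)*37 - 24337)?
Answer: 2860/1707 ≈ 1.6755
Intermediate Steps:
(-5288 - 31892)/((-11 + 69)*37 - 24337) = -37180/(58*37 - 24337) = -37180/(2146 - 24337) = -37180/(-22191) = -37180*(-1/22191) = 2860/1707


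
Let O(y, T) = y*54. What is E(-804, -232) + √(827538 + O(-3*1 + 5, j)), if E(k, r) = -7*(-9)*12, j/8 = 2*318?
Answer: 756 + √827646 ≈ 1665.8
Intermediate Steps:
j = 5088 (j = 8*(2*318) = 8*636 = 5088)
O(y, T) = 54*y
E(k, r) = 756 (E(k, r) = 63*12 = 756)
E(-804, -232) + √(827538 + O(-3*1 + 5, j)) = 756 + √(827538 + 54*(-3*1 + 5)) = 756 + √(827538 + 54*(-3 + 5)) = 756 + √(827538 + 54*2) = 756 + √(827538 + 108) = 756 + √827646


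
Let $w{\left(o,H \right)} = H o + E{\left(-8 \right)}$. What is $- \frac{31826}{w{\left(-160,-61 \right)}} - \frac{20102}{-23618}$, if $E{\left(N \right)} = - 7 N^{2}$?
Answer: $- \frac{141119161}{54982704} \approx -2.5666$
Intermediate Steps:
$w{\left(o,H \right)} = -448 + H o$ ($w{\left(o,H \right)} = H o - 7 \left(-8\right)^{2} = H o - 448 = -448 + H o$)
$- \frac{31826}{w{\left(-160,-61 \right)}} - \frac{20102}{-23618} = - \frac{31826}{-448 - -9760} - \frac{20102}{-23618} = - \frac{31826}{-448 + 9760} - - \frac{10051}{11809} = - \frac{31826}{9312} + \frac{10051}{11809} = \left(-31826\right) \frac{1}{9312} + \frac{10051}{11809} = - \frac{15913}{4656} + \frac{10051}{11809} = - \frac{141119161}{54982704}$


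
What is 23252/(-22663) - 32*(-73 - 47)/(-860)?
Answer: -5351132/974509 ≈ -5.4911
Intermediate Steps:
23252/(-22663) - 32*(-73 - 47)/(-860) = 23252*(-1/22663) - 32*(-120)*(-1/860) = -23252/22663 + 3840*(-1/860) = -23252/22663 - 192/43 = -5351132/974509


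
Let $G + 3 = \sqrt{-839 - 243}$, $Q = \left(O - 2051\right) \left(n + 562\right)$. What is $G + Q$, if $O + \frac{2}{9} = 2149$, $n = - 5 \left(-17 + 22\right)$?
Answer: $\frac{157511}{3} + i \sqrt{1082} \approx 52504.0 + 32.894 i$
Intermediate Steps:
$n = -25$ ($n = \left(-5\right) 5 = -25$)
$O = \frac{19339}{9}$ ($O = - \frac{2}{9} + 2149 = \frac{19339}{9} \approx 2148.8$)
$Q = \frac{157520}{3}$ ($Q = \left(\frac{19339}{9} - 2051\right) \left(-25 + 562\right) = \frac{880}{9} \cdot 537 = \frac{157520}{3} \approx 52507.0$)
$G = -3 + i \sqrt{1082}$ ($G = -3 + \sqrt{-839 - 243} = -3 + \sqrt{-1082} = -3 + i \sqrt{1082} \approx -3.0 + 32.894 i$)
$G + Q = \left(-3 + i \sqrt{1082}\right) + \frac{157520}{3} = \frac{157511}{3} + i \sqrt{1082}$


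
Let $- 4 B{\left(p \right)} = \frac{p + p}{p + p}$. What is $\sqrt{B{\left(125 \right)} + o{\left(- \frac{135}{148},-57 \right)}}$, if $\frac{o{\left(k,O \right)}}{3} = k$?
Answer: $\frac{i \sqrt{16354}}{74} \approx 1.7281 i$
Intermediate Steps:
$o{\left(k,O \right)} = 3 k$
$B{\left(p \right)} = - \frac{1}{4}$ ($B{\left(p \right)} = - \frac{\left(p + p\right) \frac{1}{p + p}}{4} = - \frac{2 p \frac{1}{2 p}}{4} = \left(- \frac{1}{4}\right) 1 = - \frac{1}{4}$)
$\sqrt{B{\left(125 \right)} + o{\left(- \frac{135}{148},-57 \right)}} = \sqrt{- \frac{1}{4} + 3 \left(- \frac{135}{148}\right)} = \sqrt{- \frac{1}{4} - \frac{405}{148}} = \sqrt{- \frac{221}{74}} = \frac{i \sqrt{16354}}{74}$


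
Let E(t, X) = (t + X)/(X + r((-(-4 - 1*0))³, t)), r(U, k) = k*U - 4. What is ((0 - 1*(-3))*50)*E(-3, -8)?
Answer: 275/34 ≈ 8.0882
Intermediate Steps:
r(U, k) = -4 + U*k (r(U, k) = U*k - 4 = -4 + U*k)
E(t, X) = (X + t)/(-4 + X + 64*t) (E(t, X) = (t + X)/(X + (-4 + (-(-4 - 1*0))³*t)) = (X + t)/(X + (-4 + (-(-4 + 0))³*t)) = (X + t)/(X + (-4 + (-1*(-4))³*t)) = (X + t)/(X + (-4 + 4³*t)) = (X + t)/(X + (-4 + 64*t)) = (X + t)/(-4 + X + 64*t))
((0 - 1*(-3))*50)*E(-3, -8) = ((0 - 1*(-3))*50)*((-8 - 3)/(-4 - 8 + 64*(-3))) = ((0 + 3)*50)*(-11/(-4 - 8 - 192)) = (3*50)*(-11/(-204)) = 150*(-1/204*(-11)) = 150*(11/204) = 275/34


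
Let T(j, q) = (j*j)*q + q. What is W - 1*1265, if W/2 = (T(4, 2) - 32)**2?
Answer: -1257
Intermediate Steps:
T(j, q) = q + q*j**2 (T(j, q) = j**2*q + q = q*j**2 + q = q + q*j**2)
W = 8 (W = 2*(2*(1 + 4**2) - 32)**2 = 2*(2*(1 + 16) - 32)**2 = 2*(2*17 - 32)**2 = 2*(34 - 32)**2 = 2*2**2 = 2*4 = 8)
W - 1*1265 = 8 - 1*1265 = 8 - 1265 = -1257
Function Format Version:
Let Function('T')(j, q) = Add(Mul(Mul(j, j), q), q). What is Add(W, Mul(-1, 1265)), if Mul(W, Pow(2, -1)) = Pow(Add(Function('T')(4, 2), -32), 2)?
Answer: -1257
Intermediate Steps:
Function('T')(j, q) = Add(q, Mul(q, Pow(j, 2))) (Function('T')(j, q) = Add(Mul(Pow(j, 2), q), q) = Add(Mul(q, Pow(j, 2)), q) = Add(q, Mul(q, Pow(j, 2))))
W = 8 (W = Mul(2, Pow(Add(Mul(2, Add(1, Pow(4, 2))), -32), 2)) = Mul(2, Pow(Add(Mul(2, Add(1, 16)), -32), 2)) = Mul(2, Pow(Add(Mul(2, 17), -32), 2)) = Mul(2, Pow(Add(34, -32), 2)) = Mul(2, Pow(2, 2)) = Mul(2, 4) = 8)
Add(W, Mul(-1, 1265)) = Add(8, Mul(-1, 1265)) = Add(8, -1265) = -1257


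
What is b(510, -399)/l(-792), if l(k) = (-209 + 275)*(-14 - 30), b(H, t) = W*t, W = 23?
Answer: 3059/968 ≈ 3.1601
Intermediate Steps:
b(H, t) = 23*t
l(k) = -2904 (l(k) = 66*(-44) = -2904)
b(510, -399)/l(-792) = (23*(-399))/(-2904) = -9177*(-1/2904) = 3059/968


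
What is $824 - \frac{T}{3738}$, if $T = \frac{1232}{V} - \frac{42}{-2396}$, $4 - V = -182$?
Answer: $\frac{49023836921}{59495076} \approx 824.0$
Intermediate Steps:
$V = 186$ ($V = 4 - -182 = 4 + 182 = 186$)
$T = \frac{739921}{111414}$ ($T = \frac{1232}{186} - \frac{42}{-2396} = 1232 \cdot \frac{1}{186} - - \frac{21}{1198} = \frac{616}{93} + \frac{21}{1198} = \frac{739921}{111414} \approx 6.6412$)
$824 - \frac{T}{3738} = 824 - \frac{739921}{111414 \cdot 3738} = 824 - \frac{739921}{111414} \cdot \frac{1}{3738} = 824 - \frac{105703}{59495076} = \frac{49023836921}{59495076}$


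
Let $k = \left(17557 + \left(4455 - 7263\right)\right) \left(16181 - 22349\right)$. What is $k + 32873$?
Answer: $-90938959$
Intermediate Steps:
$k = -90971832$ ($k = \left(17557 - 2808\right) \left(-6168\right) = 14749 \left(-6168\right) = -90971832$)
$k + 32873 = -90971832 + 32873 = -90938959$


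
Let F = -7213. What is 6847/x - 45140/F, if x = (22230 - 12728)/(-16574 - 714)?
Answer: -426690320544/34268963 ≈ -12451.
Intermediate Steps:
x = -4751/8644 (x = 9502/(-17288) = 9502*(-1/17288) = -4751/8644 ≈ -0.54963)
6847/x - 45140/F = 6847/(-4751/8644) - 45140/(-7213) = 6847*(-8644/4751) - 45140*(-1/7213) = -59185468/4751 + 45140/7213 = -426690320544/34268963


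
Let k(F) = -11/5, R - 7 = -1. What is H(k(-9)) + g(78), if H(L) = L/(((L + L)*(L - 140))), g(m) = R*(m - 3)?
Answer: 639895/1422 ≈ 450.00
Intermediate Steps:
R = 6 (R = 7 - 1 = 6)
g(m) = -18 + 6*m (g(m) = 6*(m - 3) = 6*(-3 + m) = -18 + 6*m)
k(F) = -11/5 (k(F) = -11*⅕ = -11/5)
H(L) = 1/(2*(-140 + L)) (H(L) = L/(((2*L)*(-140 + L))) = L/((2*L*(-140 + L))) = L*(1/(2*L*(-140 + L))) = 1/(2*(-140 + L)))
H(k(-9)) + g(78) = 1/(2*(-140 - 11/5)) + (-18 + 6*78) = 1/(2*(-711/5)) + (-18 + 468) = (½)*(-5/711) + 450 = -5/1422 + 450 = 639895/1422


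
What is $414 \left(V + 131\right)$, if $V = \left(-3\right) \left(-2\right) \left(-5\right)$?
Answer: $41814$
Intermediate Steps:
$V = -30$ ($V = 6 \left(-5\right) = -30$)
$414 \left(V + 131\right) = 414 \left(-30 + 131\right) = 414 \cdot 101 = 41814$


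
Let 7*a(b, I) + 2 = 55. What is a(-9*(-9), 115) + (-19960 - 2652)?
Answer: -158231/7 ≈ -22604.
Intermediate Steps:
a(b, I) = 53/7 (a(b, I) = -2/7 + (1/7)*55 = -2/7 + 55/7 = 53/7)
a(-9*(-9), 115) + (-19960 - 2652) = 53/7 + (-19960 - 2652) = 53/7 - 22612 = -158231/7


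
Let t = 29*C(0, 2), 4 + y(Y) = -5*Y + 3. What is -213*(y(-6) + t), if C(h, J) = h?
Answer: -6177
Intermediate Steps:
y(Y) = -1 - 5*Y (y(Y) = -4 + (-5*Y + 3) = -4 + (3 - 5*Y) = -1 - 5*Y)
t = 0 (t = 29*0 = 0)
-213*(y(-6) + t) = -213*((-1 - 5*(-6)) + 0) = -213*((-1 + 30) + 0) = -213*(29 + 0) = -213*29 = -6177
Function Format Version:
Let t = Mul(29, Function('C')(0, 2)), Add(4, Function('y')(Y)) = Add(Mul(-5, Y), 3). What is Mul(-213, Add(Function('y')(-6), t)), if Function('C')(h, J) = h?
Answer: -6177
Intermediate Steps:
Function('y')(Y) = Add(-1, Mul(-5, Y)) (Function('y')(Y) = Add(-4, Add(Mul(-5, Y), 3)) = Add(-4, Add(3, Mul(-5, Y))) = Add(-1, Mul(-5, Y)))
t = 0 (t = Mul(29, 0) = 0)
Mul(-213, Add(Function('y')(-6), t)) = Mul(-213, Add(Add(-1, Mul(-5, -6)), 0)) = Mul(-213, Add(Add(-1, 30), 0)) = Mul(-213, Add(29, 0)) = Mul(-213, 29) = -6177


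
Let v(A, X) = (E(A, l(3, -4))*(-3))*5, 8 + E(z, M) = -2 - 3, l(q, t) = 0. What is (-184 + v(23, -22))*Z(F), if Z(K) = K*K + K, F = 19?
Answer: 4180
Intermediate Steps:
Z(K) = K + K² (Z(K) = K² + K = K + K²)
E(z, M) = -13 (E(z, M) = -8 + (-2 - 3) = -8 - 5 = -13)
v(A, X) = 195 (v(A, X) = -13*(-3)*5 = 39*5 = 195)
(-184 + v(23, -22))*Z(F) = (-184 + 195)*(19*(1 + 19)) = 11*(19*20) = 11*380 = 4180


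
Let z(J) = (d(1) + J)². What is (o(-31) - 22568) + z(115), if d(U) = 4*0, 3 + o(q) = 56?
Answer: -9290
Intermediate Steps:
o(q) = 53 (o(q) = -3 + 56 = 53)
d(U) = 0
z(J) = J² (z(J) = (0 + J)² = J²)
(o(-31) - 22568) + z(115) = (53 - 22568) + 115² = -22515 + 13225 = -9290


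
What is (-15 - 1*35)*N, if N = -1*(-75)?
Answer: -3750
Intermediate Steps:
N = 75
(-15 - 1*35)*N = (-15 - 1*35)*75 = (-15 - 35)*75 = -50*75 = -3750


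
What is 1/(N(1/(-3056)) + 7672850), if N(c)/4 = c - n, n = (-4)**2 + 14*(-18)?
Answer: 764/5862778615 ≈ 1.3031e-7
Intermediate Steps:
n = -236 (n = 16 - 252 = -236)
N(c) = 944 + 4*c (N(c) = 4*(c - 1*(-236)) = 4*(c + 236) = 4*(236 + c) = 944 + 4*c)
1/(N(1/(-3056)) + 7672850) = 1/((944 + 4/(-3056)) + 7672850) = 1/((944 + 4*(-1/3056)) + 7672850) = 1/((944 - 1/764) + 7672850) = 1/(721215/764 + 7672850) = 1/(5862778615/764) = 764/5862778615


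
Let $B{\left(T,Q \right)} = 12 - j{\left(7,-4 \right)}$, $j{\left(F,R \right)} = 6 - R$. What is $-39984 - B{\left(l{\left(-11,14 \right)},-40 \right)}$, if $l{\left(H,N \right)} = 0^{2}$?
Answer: $-39986$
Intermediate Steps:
$l{\left(H,N \right)} = 0$
$B{\left(T,Q \right)} = 2$ ($B{\left(T,Q \right)} = 12 - \left(6 - -4\right) = 12 - \left(6 + 4\right) = 12 - 10 = 2$)
$-39984 - B{\left(l{\left(-11,14 \right)},-40 \right)} = -39984 - 2 = -39986$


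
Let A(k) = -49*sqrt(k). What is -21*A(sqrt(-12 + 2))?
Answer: 1029*10**(1/4)*sqrt(I) ≈ 1293.9 + 1293.9*I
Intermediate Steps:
-21*A(sqrt(-12 + 2)) = -(-1029)*sqrt(sqrt(-12 + 2)) = -(-1029)*sqrt(sqrt(-10)) = -(-1029)*sqrt(I*sqrt(10)) = -(-1029)*10**(1/4)*sqrt(I) = 1029*10**(1/4)*sqrt(I)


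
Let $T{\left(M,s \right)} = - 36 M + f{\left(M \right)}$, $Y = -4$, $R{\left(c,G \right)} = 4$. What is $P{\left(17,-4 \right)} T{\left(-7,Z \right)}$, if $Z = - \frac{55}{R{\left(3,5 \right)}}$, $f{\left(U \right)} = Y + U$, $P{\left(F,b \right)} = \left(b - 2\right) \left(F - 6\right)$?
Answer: $-15906$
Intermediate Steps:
$P{\left(F,b \right)} = \left(-6 + F\right) \left(-2 + b\right)$ ($P{\left(F,b \right)} = \left(-2 + b\right) \left(-6 + F\right) = \left(-6 + F\right) \left(-2 + b\right)$)
$f{\left(U \right)} = -4 + U$
$Z = - \frac{55}{4} \approx -13.75$
$T{\left(M,s \right)} = -4 - 35 M$ ($T{\left(M,s \right)} = - 36 M + \left(-4 + M\right) = -4 - 35 M$)
$P{\left(17,-4 \right)} T{\left(-7,Z \right)} = \left(12 - -24 - 34 + 17 \left(-4\right)\right) \left(-4 - -245\right) = \left(12 + 24 - 34 - 68\right) \left(-4 + 245\right) = \left(-66\right) 241 = -15906$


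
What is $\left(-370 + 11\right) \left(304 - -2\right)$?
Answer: $-109854$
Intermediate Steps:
$\left(-370 + 11\right) \left(304 - -2\right) = - 359 \left(304 + \left(4 - 2\right)\right) = - 359 \left(304 + 2\right) = \left(-359\right) 306 = -109854$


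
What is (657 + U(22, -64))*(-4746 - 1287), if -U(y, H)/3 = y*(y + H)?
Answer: -20687157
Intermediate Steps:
U(y, H) = -3*y*(H + y) (U(y, H) = -3*y*(y + H) = -3*y*(H + y))
(657 + U(22, -64))*(-4746 - 1287) = (657 - 3*22*(-64 + 22))*(-4746 - 1287) = (657 - 3*22*(-42))*(-6033) = (657 + 2772)*(-6033) = 3429*(-6033) = -20687157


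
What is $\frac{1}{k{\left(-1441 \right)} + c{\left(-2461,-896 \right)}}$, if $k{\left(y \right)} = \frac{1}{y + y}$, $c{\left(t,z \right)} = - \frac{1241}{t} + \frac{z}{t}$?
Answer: $\frac{7092602}{6156373} \approx 1.1521$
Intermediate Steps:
$k{\left(y \right)} = \frac{1}{2 y}$
$\frac{1}{k{\left(-1441 \right)} + c{\left(-2461,-896 \right)}} = \frac{1}{\frac{1}{2 \left(-1441\right)} + \frac{-1241 - 896}{-2461}} = \frac{1}{\frac{1}{2} \left(- \frac{1}{1441}\right) - - \frac{2137}{2461}} = \frac{1}{- \frac{1}{2882} + \frac{2137}{2461}} = \frac{1}{\frac{6156373}{7092602}} = \frac{7092602}{6156373}$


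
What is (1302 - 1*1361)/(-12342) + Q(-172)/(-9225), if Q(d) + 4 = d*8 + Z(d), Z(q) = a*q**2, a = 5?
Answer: -120536827/7590330 ≈ -15.880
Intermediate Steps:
Z(q) = 5*q**2
Q(d) = -4 + 5*d**2 + 8*d (Q(d) = -4 + (d*8 + 5*d**2) = -4 + (8*d + 5*d**2) = -4 + (5*d**2 + 8*d) = -4 + 5*d**2 + 8*d)
(1302 - 1*1361)/(-12342) + Q(-172)/(-9225) = (1302 - 1*1361)/(-12342) + (-4 + 5*(-172)**2 + 8*(-172))/(-9225) = (1302 - 1361)*(-1/12342) + (-4 + 5*29584 - 1376)*(-1/9225) = -59*(-1/12342) + (-4 + 147920 - 1376)*(-1/9225) = 59/12342 + 146540*(-1/9225) = 59/12342 - 29308/1845 = -120536827/7590330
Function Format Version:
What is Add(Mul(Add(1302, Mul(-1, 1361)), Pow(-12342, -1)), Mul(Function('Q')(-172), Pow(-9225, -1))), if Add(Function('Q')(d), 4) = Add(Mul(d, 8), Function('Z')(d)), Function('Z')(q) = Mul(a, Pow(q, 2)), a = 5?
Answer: Rational(-120536827, 7590330) ≈ -15.880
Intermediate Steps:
Function('Z')(q) = Mul(5, Pow(q, 2))
Function('Q')(d) = Add(-4, Mul(5, Pow(d, 2)), Mul(8, d)) (Function('Q')(d) = Add(-4, Add(Mul(d, 8), Mul(5, Pow(d, 2)))) = Add(-4, Add(Mul(8, d), Mul(5, Pow(d, 2)))) = Add(-4, Add(Mul(5, Pow(d, 2)), Mul(8, d))) = Add(-4, Mul(5, Pow(d, 2)), Mul(8, d)))
Add(Mul(Add(1302, Mul(-1, 1361)), Pow(-12342, -1)), Mul(Function('Q')(-172), Pow(-9225, -1))) = Add(Mul(Add(1302, Mul(-1, 1361)), Pow(-12342, -1)), Mul(Add(-4, Mul(5, Pow(-172, 2)), Mul(8, -172)), Pow(-9225, -1))) = Add(Mul(Add(1302, -1361), Rational(-1, 12342)), Mul(Add(-4, Mul(5, 29584), -1376), Rational(-1, 9225))) = Add(Mul(-59, Rational(-1, 12342)), Mul(Add(-4, 147920, -1376), Rational(-1, 9225))) = Add(Rational(59, 12342), Mul(146540, Rational(-1, 9225))) = Add(Rational(59, 12342), Rational(-29308, 1845)) = Rational(-120536827, 7590330)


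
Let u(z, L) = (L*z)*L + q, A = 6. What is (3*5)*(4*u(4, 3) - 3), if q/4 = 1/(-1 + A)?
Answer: 2163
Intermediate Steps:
q = ⅘ (q = 4/(-1 + 6) = 4/5 = 4*(⅕) = ⅘ ≈ 0.80000)
u(z, L) = ⅘ + z*L² (u(z, L) = (L*z)*L + ⅘ = z*L² + ⅘ = ⅘ + z*L²)
(3*5)*(4*u(4, 3) - 3) = (3*5)*(4*(⅘ + 4*3²) - 3) = 15*(4*(⅘ + 4*9) - 3) = 15*(4*(⅘ + 36) - 3) = 15*(4*(184/5) - 3) = 15*(736/5 - 3) = 15*(721/5) = 2163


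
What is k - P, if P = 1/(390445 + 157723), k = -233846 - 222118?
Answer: -249944873953/548168 ≈ -4.5596e+5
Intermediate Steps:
k = -455964
P = 1/548168 ≈ 1.8243e-6
k - P = -455964 - 1*1/548168 = -455964 - 1/548168 = -249944873953/548168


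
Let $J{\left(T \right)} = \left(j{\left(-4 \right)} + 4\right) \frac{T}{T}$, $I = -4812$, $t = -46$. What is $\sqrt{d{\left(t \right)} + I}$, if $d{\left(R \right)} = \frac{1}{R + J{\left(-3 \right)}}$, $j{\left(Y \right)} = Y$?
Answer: $\frac{i \sqrt{10182238}}{46} \approx 69.369 i$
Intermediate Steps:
$J{\left(T \right)} = 0$ ($J{\left(T \right)} = \left(-4 + 4\right) \frac{T}{T} = 0 \cdot 1 = 0$)
$d{\left(R \right)} = \frac{1}{R}$ ($d{\left(R \right)} = \frac{1}{R + 0} = \frac{1}{R}$)
$\sqrt{d{\left(t \right)} + I} = \sqrt{\frac{1}{-46} - 4812} = \sqrt{- \frac{1}{46} - 4812} = \sqrt{- \frac{221353}{46}} = \frac{i \sqrt{10182238}}{46}$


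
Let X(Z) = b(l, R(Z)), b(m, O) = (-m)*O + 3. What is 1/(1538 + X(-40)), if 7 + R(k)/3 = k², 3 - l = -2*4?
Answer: -1/51028 ≈ -1.9597e-5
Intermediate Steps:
l = 11 (l = 3 - (-2)*4 = 3 - 1*(-8) = 3 + 8 = 11)
R(k) = -21 + 3*k²
b(m, O) = 3 - O*m (b(m, O) = -O*m + 3 = 3 - O*m)
X(Z) = 234 - 33*Z² (X(Z) = 3 - 1*(-21 + 3*Z²)*11 = 3 + (231 - 33*Z²) = 234 - 33*Z²)
1/(1538 + X(-40)) = 1/(1538 + (234 - 33*(-40)²)) = 1/(1538 + (234 - 33*1600)) = 1/(1538 + (234 - 52800)) = 1/(1538 - 52566) = 1/(-51028) = -1/51028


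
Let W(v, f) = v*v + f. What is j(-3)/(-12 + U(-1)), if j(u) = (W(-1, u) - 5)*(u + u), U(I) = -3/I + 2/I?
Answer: -42/11 ≈ -3.8182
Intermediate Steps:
W(v, f) = f + v² (W(v, f) = v² + f = f + v²)
U(I) = -1/I
j(u) = 2*u*(-4 + u) (j(u) = ((u + (-1)²) - 5)*(u + u) = ((u + 1) - 5)*(2*u) = ((1 + u) - 5)*(2*u) = (-4 + u)*(2*u) = 2*u*(-4 + u))
j(-3)/(-12 + U(-1)) = (2*(-3)*(-4 - 3))/(-12 - 1/(-1)) = (2*(-3)*(-7))/(-12 - 1*(-1)) = 42/(-12 + 1) = 42/(-11) = 42*(-1/11) = -42/11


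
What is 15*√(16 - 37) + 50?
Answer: 50 + 15*I*√21 ≈ 50.0 + 68.739*I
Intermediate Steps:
15*√(16 - 37) + 50 = 15*√(-21) + 50 = 15*(I*√21) + 50 = 15*I*√21 + 50 = 50 + 15*I*√21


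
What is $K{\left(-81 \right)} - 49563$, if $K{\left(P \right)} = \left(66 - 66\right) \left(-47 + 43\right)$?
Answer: $-49563$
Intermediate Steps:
$K{\left(P \right)} = 0$ ($K{\left(P \right)} = 0 \left(-4\right) = 0$)
$K{\left(-81 \right)} - 49563 = 0 - 49563 = -49563$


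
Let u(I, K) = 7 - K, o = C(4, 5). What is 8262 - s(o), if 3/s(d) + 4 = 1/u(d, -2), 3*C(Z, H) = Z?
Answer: 289197/35 ≈ 8262.8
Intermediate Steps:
C(Z, H) = Z/3
o = 4/3 (o = (⅓)*4 = 4/3 ≈ 1.3333)
s(d) = -27/35 (s(d) = 3/(-4 + 1/(7 - 1*(-2))) = 3/(-4 + 1/(7 + 2)) = 3/(-4 + 1/9) = 3/(-4 + ⅑) = 3/(-35/9) = 3*(-9/35) = -27/35)
8262 - s(o) = 8262 - 1*(-27/35) = 8262 + 27/35 = 289197/35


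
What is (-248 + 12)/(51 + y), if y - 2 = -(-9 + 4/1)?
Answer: -118/29 ≈ -4.0690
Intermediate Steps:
y = 7 (y = 2 - (-9 + 4/1) = 2 - (-9 + 4*1) = 2 - (-9 + 4) = 2 - 1*(-5) = 2 + 5 = 7)
(-248 + 12)/(51 + y) = (-248 + 12)/(51 + 7) = -236/58 = -236*1/58 = -118/29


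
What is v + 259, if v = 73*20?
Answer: 1719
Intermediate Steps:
v = 1460
v + 259 = 1460 + 259 = 1719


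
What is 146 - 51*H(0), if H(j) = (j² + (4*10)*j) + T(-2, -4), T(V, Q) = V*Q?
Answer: -262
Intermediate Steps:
T(V, Q) = Q*V
H(j) = 8 + j² + 40*j (H(j) = (j² + (4*10)*j) - 4*(-2) = (j² + 40*j) + 8 = 8 + j² + 40*j)
146 - 51*H(0) = 146 - 51*(8 + 0² + 40*0) = 146 - 51*(8 + 0 + 0) = 146 - 51*8 = 146 - 408 = -262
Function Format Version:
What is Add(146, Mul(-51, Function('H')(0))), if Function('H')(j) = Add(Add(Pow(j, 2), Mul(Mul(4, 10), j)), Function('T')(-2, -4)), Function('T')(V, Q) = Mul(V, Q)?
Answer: -262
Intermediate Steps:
Function('T')(V, Q) = Mul(Q, V)
Function('H')(j) = Add(8, Pow(j, 2), Mul(40, j)) (Function('H')(j) = Add(Add(Pow(j, 2), Mul(Mul(4, 10), j)), Mul(-4, -2)) = Add(Add(Pow(j, 2), Mul(40, j)), 8) = Add(8, Pow(j, 2), Mul(40, j)))
Add(146, Mul(-51, Function('H')(0))) = Add(146, Mul(-51, Add(8, Pow(0, 2), Mul(40, 0)))) = Add(146, Mul(-51, Add(8, 0, 0))) = Add(146, Mul(-51, 8)) = Add(146, -408) = -262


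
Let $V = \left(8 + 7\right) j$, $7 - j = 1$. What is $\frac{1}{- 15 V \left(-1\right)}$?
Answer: $\frac{1}{1350} \approx 0.00074074$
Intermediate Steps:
$j = 6$ ($j = 7 - 1 = 6$)
$V = 90$ ($V = \left(8 + 7\right) 6 = 15 \cdot 6 = 90$)
$\frac{1}{- 15 V \left(-1\right)} = \frac{1}{\left(-15\right) 90 \left(-1\right)} = \frac{1}{\left(-1350\right) \left(-1\right)} = \frac{1}{1350}$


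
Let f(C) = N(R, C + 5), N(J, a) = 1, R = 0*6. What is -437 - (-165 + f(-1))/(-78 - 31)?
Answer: -47797/109 ≈ -438.50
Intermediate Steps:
R = 0
f(C) = 1
-437 - (-165 + f(-1))/(-78 - 31) = -437 - (-165 + 1)/(-78 - 31) = -437 - (-164)/(-109) = -437 - (-164)*(-1)/109 = -437 - 1*164/109 = -437 - 164/109 = -47797/109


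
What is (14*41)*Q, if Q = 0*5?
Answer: 0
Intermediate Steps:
Q = 0
(14*41)*Q = (14*41)*0 = 574*0 = 0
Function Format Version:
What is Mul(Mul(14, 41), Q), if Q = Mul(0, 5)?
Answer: 0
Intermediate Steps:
Q = 0
Mul(Mul(14, 41), Q) = Mul(Mul(14, 41), 0) = Mul(574, 0) = 0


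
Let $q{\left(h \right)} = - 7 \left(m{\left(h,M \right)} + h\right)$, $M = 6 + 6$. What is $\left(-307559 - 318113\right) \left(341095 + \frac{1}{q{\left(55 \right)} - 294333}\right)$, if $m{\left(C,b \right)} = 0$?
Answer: $- \frac{31448413332278724}{147359} \approx -2.1341 \cdot 10^{11}$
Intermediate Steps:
$M = 12$
$q{\left(h \right)} = - 7 h$ ($q{\left(h \right)} = - 7 \left(0 + h\right) = - 7 h$)
$\left(-307559 - 318113\right) \left(341095 + \frac{1}{q{\left(55 \right)} - 294333}\right) = \left(-307559 - 318113\right) \left(341095 + \frac{1}{\left(-7\right) 55 - 294333}\right) = - 625672 \left(341095 + \frac{1}{-385 - 294333}\right) = - 625672 \left(341095 + \frac{1}{-294718}\right) = - 625672 \left(341095 - \frac{1}{294718}\right) = \left(-625672\right) \frac{100526836209}{294718} = - \frac{31448413332278724}{147359}$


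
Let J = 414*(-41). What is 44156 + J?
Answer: 27182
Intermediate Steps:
J = -16974
44156 + J = 44156 - 16974 = 27182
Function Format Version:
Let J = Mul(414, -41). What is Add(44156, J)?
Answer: 27182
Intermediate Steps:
J = -16974
Add(44156, J) = Add(44156, -16974) = 27182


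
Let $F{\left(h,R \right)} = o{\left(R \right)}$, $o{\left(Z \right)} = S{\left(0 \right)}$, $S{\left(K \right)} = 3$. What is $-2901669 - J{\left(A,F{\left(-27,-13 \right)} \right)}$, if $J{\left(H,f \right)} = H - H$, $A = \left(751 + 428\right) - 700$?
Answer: $-2901669$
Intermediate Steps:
$o{\left(Z \right)} = 3$
$F{\left(h,R \right)} = 3$
$A = 479$ ($A = 1179 - 700 = 479$)
$J{\left(H,f \right)} = 0$
$-2901669 - J{\left(A,F{\left(-27,-13 \right)} \right)} = -2901669 - 0 = -2901669 + 0 = -2901669$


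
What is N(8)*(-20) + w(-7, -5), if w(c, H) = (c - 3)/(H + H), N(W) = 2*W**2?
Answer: -2559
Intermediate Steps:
w(c, H) = (-3 + c)/(2*H) (w(c, H) = (-3 + c)/((2*H)) = (-3 + c)*(1/(2*H)) = (-3 + c)/(2*H))
N(8)*(-20) + w(-7, -5) = (2*8**2)*(-20) + (1/2)*(-3 - 7)/(-5) = (2*64)*(-20) + (1/2)*(-1/5)*(-10) = 128*(-20) + 1 = -2560 + 1 = -2559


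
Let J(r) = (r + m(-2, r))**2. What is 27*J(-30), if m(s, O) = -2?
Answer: 27648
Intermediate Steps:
J(r) = (-2 + r)**2 (J(r) = (r - 2)**2 = (-2 + r)**2)
27*J(-30) = 27*(-2 - 30)**2 = 27*(-32)**2 = 27*1024 = 27648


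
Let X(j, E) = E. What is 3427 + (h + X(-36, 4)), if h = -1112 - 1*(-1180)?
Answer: 3499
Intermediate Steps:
h = 68 (h = -1112 + 1180 = 68)
3427 + (h + X(-36, 4)) = 3427 + (68 + 4) = 3427 + 72 = 3499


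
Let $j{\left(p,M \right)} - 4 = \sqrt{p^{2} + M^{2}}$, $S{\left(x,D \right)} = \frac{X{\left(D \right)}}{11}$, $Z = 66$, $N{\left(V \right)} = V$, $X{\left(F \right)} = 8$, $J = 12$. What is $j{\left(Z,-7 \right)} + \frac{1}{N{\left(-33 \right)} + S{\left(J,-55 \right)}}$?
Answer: $\frac{1409}{355} + \sqrt{4405} \approx 70.339$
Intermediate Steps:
$S{\left(x,D \right)} = \frac{8}{11}$
$j{\left(p,M \right)} = 4 + \sqrt{M^{2} + p^{2}}$ ($j{\left(p,M \right)} = 4 + \sqrt{p^{2} + M^{2}} = 4 + \sqrt{M^{2} + p^{2}}$)
$j{\left(Z,-7 \right)} + \frac{1}{N{\left(-33 \right)} + S{\left(J,-55 \right)}} = \left(4 + \sqrt{\left(-7\right)^{2} + 66^{2}}\right) + \frac{1}{-33 + \frac{8}{11}} = \left(4 + \sqrt{49 + 4356}\right) + \frac{1}{- \frac{355}{11}} = \left(4 + \sqrt{4405}\right) - \frac{11}{355} = \frac{1409}{355} + \sqrt{4405}$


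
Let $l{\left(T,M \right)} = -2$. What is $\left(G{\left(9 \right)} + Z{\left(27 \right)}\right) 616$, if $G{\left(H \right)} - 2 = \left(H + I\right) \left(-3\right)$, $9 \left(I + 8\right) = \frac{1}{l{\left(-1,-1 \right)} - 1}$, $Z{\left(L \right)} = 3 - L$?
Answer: $- \frac{137984}{9} \approx -15332.0$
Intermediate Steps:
$I = - \frac{217}{27}$ ($I = -8 + \frac{1}{9 \left(-2 - 1\right)} = -8 + \frac{1}{9 \left(-3\right)} = -8 + \frac{1}{9} \left(- \frac{1}{3}\right) = -8 - \frac{1}{27} = - \frac{217}{27} \approx -8.037$)
$G{\left(H \right)} = \frac{235}{9} - 3 H$ ($G{\left(H \right)} = 2 + \left(H - \frac{217}{27}\right) \left(-3\right) = 2 + \left(- \frac{217}{27} + H\right) \left(-3\right) = 2 - \left(- \frac{217}{9} + 3 H\right) = \frac{235}{9} - 3 H$)
$\left(G{\left(9 \right)} + Z{\left(27 \right)}\right) 616 = \left(\left(\frac{235}{9} - 27\right) + \left(3 - 27\right)\right) 616 = \left(- \frac{8}{9} - 24\right) 616 = \left(- \frac{224}{9}\right) 616 = - \frac{137984}{9}$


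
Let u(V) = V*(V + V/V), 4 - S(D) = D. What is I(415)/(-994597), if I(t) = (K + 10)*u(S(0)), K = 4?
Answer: -280/994597 ≈ -0.00028152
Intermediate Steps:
S(D) = 4 - D
u(V) = V*(1 + V) (u(V) = V*(V + 1) = V*(1 + V))
I(t) = 280 (I(t) = (4 + 10)*((4 - 1*0)*(1 + (4 - 1*0))) = 14*((4 + 0)*(1 + (4 + 0))) = 14*(4*(1 + 4)) = 14*(4*5) = 14*20 = 280)
I(415)/(-994597) = 280/(-994597) = 280*(-1/994597) = -280/994597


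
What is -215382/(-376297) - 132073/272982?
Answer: 9096735443/102722307654 ≈ 0.088557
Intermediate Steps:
-215382/(-376297) - 132073/272982 = -215382*(-1/376297) - 132073*1/272982 = 215382/376297 - 132073/272982 = 9096735443/102722307654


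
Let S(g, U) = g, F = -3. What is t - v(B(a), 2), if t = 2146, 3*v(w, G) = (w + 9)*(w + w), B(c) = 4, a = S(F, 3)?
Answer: 6334/3 ≈ 2111.3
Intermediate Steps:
a = -3
v(w, G) = 2*w*(9 + w)/3 (v(w, G) = ((w + 9)*(w + w))/3 = ((9 + w)*(2*w))/3 = (2*w*(9 + w))/3 = 2*w*(9 + w)/3)
t - v(B(a), 2) = 2146 - 2*4*(9 + 4)/3 = 2146 - 2*4*13/3 = 2146 - 1*104/3 = 2146 - 104/3 = 6334/3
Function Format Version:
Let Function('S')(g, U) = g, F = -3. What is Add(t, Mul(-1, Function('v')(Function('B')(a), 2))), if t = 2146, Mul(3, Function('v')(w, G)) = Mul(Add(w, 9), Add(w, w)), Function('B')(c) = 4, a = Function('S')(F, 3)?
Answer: Rational(6334, 3) ≈ 2111.3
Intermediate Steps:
a = -3
Function('v')(w, G) = Mul(Rational(2, 3), w, Add(9, w)) (Function('v')(w, G) = Mul(Rational(1, 3), Mul(Add(w, 9), Add(w, w))) = Mul(Rational(1, 3), Mul(Add(9, w), Mul(2, w))) = Mul(Rational(1, 3), Mul(2, w, Add(9, w))) = Mul(Rational(2, 3), w, Add(9, w)))
Add(t, Mul(-1, Function('v')(Function('B')(a), 2))) = Add(2146, Mul(-1, Mul(Rational(2, 3), 4, Add(9, 4)))) = Add(2146, Mul(-1, Mul(Rational(2, 3), 4, 13))) = Add(2146, Mul(-1, Rational(104, 3))) = Add(2146, Rational(-104, 3)) = Rational(6334, 3)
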